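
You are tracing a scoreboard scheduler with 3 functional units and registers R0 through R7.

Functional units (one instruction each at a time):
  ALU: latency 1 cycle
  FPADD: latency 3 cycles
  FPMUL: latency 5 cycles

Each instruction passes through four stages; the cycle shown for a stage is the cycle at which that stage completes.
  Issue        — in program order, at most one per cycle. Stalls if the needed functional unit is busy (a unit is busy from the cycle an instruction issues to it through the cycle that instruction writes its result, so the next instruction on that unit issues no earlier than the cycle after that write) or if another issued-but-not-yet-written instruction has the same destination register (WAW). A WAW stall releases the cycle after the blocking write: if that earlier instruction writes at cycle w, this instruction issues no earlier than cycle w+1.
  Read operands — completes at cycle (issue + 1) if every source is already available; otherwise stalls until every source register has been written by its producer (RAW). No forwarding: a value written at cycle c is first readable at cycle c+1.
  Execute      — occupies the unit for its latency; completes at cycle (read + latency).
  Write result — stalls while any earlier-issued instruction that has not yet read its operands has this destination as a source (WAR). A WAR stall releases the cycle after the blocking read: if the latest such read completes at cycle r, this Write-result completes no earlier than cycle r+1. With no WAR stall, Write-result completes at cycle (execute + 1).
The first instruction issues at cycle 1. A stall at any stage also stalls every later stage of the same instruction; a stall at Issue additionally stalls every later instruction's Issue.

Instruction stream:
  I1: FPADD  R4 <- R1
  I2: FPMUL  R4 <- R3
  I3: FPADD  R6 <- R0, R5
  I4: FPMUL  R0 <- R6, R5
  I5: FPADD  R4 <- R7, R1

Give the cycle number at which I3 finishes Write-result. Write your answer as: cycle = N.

c1: issue I1 (FPADD)
c2: I1 read-ops
c5: I1 finished on FPADD
c6: I1→R4
c7: issue I2 (FPMUL)
c8: I2 read-ops; issue I3 (FPADD)
c9: I3 read-ops
c12: I3 finished on FPADD
c13: I2 finished on FPMUL; I3→R6
c14: I2→R4
c15: issue I4 (FPMUL)
c16: I4 read-ops; issue I5 (FPADD)
c17: I5 read-ops
c20: I5 finished on FPADD
c21: I4 finished on FPMUL; I5→R4
c22: I4→R0

cycle = 13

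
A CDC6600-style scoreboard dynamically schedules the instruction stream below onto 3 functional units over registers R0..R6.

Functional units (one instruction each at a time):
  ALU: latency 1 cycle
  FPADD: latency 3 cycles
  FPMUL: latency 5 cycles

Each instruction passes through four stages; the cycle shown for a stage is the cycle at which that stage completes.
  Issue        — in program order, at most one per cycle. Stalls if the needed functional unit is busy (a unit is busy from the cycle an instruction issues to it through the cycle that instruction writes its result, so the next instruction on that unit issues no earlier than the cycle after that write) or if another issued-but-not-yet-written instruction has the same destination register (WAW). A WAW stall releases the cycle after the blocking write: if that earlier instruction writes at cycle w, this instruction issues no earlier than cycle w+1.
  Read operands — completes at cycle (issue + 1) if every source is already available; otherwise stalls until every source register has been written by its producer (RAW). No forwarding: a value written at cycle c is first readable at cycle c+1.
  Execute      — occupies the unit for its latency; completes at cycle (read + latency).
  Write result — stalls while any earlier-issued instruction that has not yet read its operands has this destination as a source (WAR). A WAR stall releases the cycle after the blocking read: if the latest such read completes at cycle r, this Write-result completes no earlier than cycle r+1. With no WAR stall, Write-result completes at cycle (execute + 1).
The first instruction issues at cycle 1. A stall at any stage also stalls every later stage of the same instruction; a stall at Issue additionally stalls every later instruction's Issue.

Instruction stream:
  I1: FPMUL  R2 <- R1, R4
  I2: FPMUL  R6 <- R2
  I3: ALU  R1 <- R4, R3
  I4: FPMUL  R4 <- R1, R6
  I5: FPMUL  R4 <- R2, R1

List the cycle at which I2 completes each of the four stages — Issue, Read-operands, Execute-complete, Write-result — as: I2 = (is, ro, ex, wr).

I2 = (9, 10, 15, 16)

t=1  I1→FPMUL
t=2  I1 RO
t=7  I1 EX
t=8  I1 WR R2
t=9  I2→FPMUL
t=10  I2 RO · I3→ALU
t=11  I3 RO
t=12  I3 EX
t=13  I3 WR R1
t=15  I2 EX
t=16  I2 WR R6
t=17  I4→FPMUL
t=18  I4 RO
t=23  I4 EX
t=24  I4 WR R4
t=25  I5→FPMUL
t=26  I5 RO
t=31  I5 EX
t=32  I5 WR R4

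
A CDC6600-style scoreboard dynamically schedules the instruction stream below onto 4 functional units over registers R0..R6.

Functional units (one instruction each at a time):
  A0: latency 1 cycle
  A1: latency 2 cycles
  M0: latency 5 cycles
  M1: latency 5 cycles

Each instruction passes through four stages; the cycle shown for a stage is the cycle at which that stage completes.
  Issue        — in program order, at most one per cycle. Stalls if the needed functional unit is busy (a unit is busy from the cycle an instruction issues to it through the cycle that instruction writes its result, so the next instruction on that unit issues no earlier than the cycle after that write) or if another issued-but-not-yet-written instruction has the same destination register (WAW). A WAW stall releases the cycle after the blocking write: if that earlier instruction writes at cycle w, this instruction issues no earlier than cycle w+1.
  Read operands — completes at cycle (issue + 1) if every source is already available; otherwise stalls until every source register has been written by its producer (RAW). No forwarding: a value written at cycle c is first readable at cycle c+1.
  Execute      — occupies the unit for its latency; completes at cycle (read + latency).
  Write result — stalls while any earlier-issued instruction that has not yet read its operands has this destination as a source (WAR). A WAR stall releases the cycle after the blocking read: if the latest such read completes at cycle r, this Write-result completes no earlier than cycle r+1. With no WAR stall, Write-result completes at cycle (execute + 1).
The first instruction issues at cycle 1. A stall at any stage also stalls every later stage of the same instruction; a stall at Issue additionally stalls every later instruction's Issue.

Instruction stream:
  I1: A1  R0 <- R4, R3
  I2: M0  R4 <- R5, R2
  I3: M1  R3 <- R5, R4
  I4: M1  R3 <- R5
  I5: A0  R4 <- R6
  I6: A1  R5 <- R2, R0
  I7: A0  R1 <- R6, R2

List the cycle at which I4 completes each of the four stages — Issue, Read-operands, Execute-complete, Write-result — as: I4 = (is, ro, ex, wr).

I4 = (17, 18, 23, 24)

  I1 | 1 | 2 | 4 | 5
  I2 | 2 | 3 | 8 | 9
  I3 | 3 | 10 | 15 | 16   RAW R4: wait I2 write@9
  I4 | 17 | 18 | 23 | 24   struct: M1 busy until I3 writes@16
  I5 | 18 | 19 | 20 | 21
  I6 | 19 | 20 | 22 | 23
  I7 | 22 | 23 | 24 | 25   struct: A0 busy until I5 writes@21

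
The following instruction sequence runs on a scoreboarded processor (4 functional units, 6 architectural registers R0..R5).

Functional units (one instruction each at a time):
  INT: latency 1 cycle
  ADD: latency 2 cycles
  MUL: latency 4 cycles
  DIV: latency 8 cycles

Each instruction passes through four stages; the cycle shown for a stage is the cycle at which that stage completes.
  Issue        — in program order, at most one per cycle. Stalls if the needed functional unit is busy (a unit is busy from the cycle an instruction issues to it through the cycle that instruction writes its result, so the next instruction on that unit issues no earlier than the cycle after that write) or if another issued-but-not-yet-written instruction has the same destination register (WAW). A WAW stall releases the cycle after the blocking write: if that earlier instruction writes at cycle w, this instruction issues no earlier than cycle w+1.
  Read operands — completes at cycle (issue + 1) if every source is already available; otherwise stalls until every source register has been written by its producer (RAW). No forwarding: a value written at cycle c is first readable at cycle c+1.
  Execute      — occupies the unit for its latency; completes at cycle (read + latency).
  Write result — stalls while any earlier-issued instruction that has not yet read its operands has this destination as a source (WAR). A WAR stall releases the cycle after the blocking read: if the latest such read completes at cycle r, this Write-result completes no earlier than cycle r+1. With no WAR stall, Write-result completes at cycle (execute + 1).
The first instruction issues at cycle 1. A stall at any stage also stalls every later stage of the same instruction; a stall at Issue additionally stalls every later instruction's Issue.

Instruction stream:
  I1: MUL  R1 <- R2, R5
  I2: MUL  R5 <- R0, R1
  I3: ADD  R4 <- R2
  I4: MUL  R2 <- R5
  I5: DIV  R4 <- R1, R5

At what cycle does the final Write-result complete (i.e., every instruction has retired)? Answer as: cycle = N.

cycle = 26

c1: I1 dispatched to MUL
c2: I1 operands ready
c6: I1 complete
c7: R1←I1
c8: I2 dispatched to MUL
c9: I2 operands ready · I3 dispatched to ADD
c10: I3 operands ready
c12: I3 complete
c13: I2 complete · R4←I3
c14: R5←I2
c15: I4 dispatched to MUL
c16: I4 operands ready · I5 dispatched to DIV
c17: I5 operands ready
c20: I4 complete
c21: R2←I4
c25: I5 complete
c26: R4←I5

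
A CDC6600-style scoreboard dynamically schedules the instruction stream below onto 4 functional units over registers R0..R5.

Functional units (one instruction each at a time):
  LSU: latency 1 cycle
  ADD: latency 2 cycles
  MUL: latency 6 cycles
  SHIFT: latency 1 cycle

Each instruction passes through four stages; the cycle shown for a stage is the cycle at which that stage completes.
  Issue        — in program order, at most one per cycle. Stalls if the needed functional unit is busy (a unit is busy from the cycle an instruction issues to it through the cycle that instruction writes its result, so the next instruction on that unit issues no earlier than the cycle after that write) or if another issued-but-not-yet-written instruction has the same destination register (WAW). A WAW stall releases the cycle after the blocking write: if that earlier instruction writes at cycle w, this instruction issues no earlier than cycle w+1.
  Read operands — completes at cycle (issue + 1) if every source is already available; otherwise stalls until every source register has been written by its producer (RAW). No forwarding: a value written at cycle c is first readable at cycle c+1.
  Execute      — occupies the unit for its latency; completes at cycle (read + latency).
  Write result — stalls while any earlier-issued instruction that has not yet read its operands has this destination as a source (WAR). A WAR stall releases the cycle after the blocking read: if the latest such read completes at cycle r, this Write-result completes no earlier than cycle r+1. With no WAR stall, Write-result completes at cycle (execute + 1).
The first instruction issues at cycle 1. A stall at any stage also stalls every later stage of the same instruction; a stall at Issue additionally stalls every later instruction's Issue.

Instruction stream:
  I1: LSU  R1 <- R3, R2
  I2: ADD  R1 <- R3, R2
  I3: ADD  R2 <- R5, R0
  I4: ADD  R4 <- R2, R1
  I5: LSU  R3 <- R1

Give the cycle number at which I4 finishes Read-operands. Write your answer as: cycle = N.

cycle 1: I1 issues→LSU
cycle 2: I1 reads
cycle 3: I1 exec-done
cycle 4: I1 writes R1
cycle 5: I2 issues→ADD
cycle 6: I2 reads
cycle 8: I2 exec-done
cycle 9: I2 writes R1
cycle 10: I3 issues→ADD
cycle 11: I3 reads
cycle 13: I3 exec-done
cycle 14: I3 writes R2
cycle 15: I4 issues→ADD
cycle 16: I4 reads; I5 issues→LSU
cycle 17: I5 reads
cycle 18: I4 exec-done; I5 exec-done
cycle 19: I4 writes R4; I5 writes R3

cycle = 16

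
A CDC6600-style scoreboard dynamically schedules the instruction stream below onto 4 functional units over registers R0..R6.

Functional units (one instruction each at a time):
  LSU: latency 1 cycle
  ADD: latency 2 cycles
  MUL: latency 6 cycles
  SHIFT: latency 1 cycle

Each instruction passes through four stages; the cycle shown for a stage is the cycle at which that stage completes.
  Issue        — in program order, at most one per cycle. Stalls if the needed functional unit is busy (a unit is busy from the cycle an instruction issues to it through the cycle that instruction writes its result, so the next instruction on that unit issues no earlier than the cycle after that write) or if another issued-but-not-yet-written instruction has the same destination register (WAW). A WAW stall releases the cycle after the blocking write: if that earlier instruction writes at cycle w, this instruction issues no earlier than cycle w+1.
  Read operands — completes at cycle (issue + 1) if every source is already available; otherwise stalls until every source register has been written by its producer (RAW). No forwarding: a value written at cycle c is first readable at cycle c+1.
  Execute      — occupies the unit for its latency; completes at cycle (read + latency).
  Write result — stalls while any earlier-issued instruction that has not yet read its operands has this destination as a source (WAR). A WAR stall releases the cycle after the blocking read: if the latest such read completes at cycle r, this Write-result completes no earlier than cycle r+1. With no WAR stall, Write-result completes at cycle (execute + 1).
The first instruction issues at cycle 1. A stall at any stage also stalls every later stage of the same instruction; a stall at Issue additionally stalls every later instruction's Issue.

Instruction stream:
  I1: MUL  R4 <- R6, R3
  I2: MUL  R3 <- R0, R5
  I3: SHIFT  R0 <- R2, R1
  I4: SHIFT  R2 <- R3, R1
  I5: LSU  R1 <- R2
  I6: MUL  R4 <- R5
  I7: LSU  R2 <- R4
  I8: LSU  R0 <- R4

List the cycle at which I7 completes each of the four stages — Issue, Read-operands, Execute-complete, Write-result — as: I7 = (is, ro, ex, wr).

I7 = (25, 28, 29, 30)

I1  is:1  ro:2  ex:8  wr:9
I2  is:10  ro:11  ex:17  wr:18  — struct: MUL busy until I1 writes@9
I3  is:11  ro:12  ex:13  wr:14
I4  is:15  ro:19  ex:20  wr:21  — struct: SHIFT busy until I3 writes@14, RAW R3: wait I2 write@18
I5  is:16  ro:22  ex:23  wr:24  — RAW R2: wait I4 write@21
I6  is:19  ro:20  ex:26  wr:27  — struct: MUL busy until I2 writes@18
I7  is:25  ro:28  ex:29  wr:30  — struct: LSU busy until I5 writes@24, RAW R4: wait I6 write@27
I8  is:31  ro:32  ex:33  wr:34  — struct: LSU busy until I7 writes@30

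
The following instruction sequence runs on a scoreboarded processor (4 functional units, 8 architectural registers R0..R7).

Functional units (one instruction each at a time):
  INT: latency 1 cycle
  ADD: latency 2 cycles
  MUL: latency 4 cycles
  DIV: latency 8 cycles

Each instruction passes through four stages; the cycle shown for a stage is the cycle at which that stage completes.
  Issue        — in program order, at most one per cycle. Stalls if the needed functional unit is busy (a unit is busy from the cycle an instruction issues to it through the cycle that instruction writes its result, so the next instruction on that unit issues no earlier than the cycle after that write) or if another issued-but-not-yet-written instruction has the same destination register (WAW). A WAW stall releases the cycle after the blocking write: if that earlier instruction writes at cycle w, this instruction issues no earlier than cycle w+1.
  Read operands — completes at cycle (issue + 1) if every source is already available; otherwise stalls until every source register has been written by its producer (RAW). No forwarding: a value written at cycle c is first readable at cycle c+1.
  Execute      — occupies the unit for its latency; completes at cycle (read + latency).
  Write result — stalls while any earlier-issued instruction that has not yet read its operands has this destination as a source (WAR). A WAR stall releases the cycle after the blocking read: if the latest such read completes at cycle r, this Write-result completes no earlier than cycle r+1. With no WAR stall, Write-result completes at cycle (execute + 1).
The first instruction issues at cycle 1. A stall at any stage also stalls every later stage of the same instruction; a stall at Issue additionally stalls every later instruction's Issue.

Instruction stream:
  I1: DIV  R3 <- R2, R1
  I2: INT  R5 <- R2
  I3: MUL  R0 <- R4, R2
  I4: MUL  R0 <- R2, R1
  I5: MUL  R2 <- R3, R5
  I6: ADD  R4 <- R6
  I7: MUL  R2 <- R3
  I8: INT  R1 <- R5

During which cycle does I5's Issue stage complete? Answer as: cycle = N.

cycle = 17

cycle 1: I1 dispatched to DIV
cycle 2: I1 operands ready | I2 dispatched to INT
cycle 3: I2 operands ready | I3 dispatched to MUL
cycle 4: I2 complete | I3 operands ready
cycle 5: R5←I2
cycle 8: I3 complete
cycle 9: R0←I3
cycle 10: I1 complete | I4 dispatched to MUL
cycle 11: R3←I1 | I4 operands ready
cycle 15: I4 complete
cycle 16: R0←I4
cycle 17: I5 dispatched to MUL
cycle 18: I5 operands ready | I6 dispatched to ADD
cycle 19: I6 operands ready
cycle 21: I6 complete
cycle 22: I5 complete | R4←I6
cycle 23: R2←I5
cycle 24: I7 dispatched to MUL
cycle 25: I7 operands ready | I8 dispatched to INT
cycle 26: I8 operands ready
cycle 27: I8 complete
cycle 28: R1←I8
cycle 29: I7 complete
cycle 30: R2←I7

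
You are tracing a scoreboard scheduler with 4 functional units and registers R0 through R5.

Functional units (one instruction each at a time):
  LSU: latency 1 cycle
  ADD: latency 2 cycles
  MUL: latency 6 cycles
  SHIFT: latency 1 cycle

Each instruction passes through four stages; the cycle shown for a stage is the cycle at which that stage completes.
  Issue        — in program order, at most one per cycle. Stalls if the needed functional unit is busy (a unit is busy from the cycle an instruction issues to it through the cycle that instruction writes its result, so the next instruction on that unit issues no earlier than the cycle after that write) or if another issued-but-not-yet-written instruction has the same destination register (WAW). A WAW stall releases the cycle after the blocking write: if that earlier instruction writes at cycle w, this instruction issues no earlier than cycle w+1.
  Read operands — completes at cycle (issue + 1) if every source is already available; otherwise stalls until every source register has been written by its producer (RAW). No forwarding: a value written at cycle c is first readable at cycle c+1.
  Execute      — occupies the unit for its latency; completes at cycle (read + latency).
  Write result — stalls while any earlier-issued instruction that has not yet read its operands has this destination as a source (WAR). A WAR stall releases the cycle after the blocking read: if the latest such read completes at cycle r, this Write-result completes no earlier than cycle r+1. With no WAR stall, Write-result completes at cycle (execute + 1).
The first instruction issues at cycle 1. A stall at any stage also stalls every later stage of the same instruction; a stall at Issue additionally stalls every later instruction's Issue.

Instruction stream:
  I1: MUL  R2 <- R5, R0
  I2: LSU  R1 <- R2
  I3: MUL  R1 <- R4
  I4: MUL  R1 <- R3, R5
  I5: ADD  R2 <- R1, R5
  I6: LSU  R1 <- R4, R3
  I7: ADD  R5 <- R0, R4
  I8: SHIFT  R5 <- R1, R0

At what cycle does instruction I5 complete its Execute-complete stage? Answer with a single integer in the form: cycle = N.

cycle = 33

[I1] 1/2/8/9
[I2] 2/10/11/12  (RAW R2: wait I1 write@9)
[I3] 13/14/20/21  (WAW R1: wait I2 write@12)
[I4] 22/23/29/30  (struct: MUL busy until I3 writes@21)
[I5] 23/31/33/34  (RAW R1: wait I4 write@30)
[I6] 31/32/33/34  (WAW R1: wait I4 write@30)
[I7] 35/36/38/39  (struct: ADD busy until I5 writes@34)
[I8] 40/41/42/43  (WAW R5: wait I7 write@39)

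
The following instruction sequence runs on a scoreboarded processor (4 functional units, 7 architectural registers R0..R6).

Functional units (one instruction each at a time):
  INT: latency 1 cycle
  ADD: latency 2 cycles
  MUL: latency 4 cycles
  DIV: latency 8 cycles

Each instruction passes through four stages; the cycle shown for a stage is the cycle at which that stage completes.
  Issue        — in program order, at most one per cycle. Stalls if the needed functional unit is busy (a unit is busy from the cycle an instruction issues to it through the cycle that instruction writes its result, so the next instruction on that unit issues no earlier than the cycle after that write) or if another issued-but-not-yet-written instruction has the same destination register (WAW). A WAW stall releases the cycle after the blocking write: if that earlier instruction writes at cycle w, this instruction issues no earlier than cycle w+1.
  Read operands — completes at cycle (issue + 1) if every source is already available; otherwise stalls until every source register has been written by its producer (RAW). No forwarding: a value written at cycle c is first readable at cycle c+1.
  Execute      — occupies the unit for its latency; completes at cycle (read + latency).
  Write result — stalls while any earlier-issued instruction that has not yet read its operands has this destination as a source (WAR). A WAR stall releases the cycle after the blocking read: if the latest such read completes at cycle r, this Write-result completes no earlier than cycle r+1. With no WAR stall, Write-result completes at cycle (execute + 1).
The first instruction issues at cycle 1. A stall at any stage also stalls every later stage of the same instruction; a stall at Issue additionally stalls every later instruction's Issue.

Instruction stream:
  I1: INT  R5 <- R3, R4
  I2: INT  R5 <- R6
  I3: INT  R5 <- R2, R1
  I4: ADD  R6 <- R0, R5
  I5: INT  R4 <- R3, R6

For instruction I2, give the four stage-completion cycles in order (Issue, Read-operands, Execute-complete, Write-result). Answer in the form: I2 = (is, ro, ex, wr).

I2 = (5, 6, 7, 8)

cycle 1: I1→INT
cycle 2: I1 RO
cycle 3: I1 EX
cycle 4: I1 WR R5
cycle 5: I2→INT
cycle 6: I2 RO
cycle 7: I2 EX
cycle 8: I2 WR R5
cycle 9: I3→INT
cycle 10: I3 RO | I4→ADD
cycle 11: I3 EX
cycle 12: I3 WR R5
cycle 13: I4 RO | I5→INT
cycle 15: I4 EX
cycle 16: I4 WR R6
cycle 17: I5 RO
cycle 18: I5 EX
cycle 19: I5 WR R4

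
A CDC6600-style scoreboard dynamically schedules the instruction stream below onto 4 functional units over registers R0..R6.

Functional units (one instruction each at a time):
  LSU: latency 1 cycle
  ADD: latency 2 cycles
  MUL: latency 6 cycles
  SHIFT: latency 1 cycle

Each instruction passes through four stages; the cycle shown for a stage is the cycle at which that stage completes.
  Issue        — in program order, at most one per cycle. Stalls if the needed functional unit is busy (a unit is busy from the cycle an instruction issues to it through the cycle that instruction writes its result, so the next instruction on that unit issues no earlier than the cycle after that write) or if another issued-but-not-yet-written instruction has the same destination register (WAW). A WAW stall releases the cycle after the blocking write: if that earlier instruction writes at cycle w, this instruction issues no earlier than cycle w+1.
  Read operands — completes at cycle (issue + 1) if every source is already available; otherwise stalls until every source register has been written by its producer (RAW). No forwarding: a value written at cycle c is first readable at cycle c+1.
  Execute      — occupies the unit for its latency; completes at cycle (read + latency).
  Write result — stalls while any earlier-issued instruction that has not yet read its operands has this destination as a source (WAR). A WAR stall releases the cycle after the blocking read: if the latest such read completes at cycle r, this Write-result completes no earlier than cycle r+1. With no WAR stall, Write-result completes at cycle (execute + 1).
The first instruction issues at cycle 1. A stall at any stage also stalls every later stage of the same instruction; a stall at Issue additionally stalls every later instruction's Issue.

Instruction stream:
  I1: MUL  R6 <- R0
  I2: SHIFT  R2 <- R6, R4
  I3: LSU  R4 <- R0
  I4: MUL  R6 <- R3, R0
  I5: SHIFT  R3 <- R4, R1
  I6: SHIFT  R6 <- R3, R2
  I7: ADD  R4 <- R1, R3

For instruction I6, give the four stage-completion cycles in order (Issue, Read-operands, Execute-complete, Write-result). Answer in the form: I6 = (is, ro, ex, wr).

I6 = (19, 20, 21, 22)

I1: IS=1 RO=2 EX=8 WR=9
I2: IS=2 RO=10 EX=11 WR=12  [RAW R6: wait I1 write@9]
I3: IS=3 RO=4 EX=5 WR=11  [WAR R4: wait I2 read@10]
I4: IS=10 RO=11 EX=17 WR=18  [struct: MUL busy until I1 writes@9]
I5: IS=13 RO=14 EX=15 WR=16  [struct: SHIFT busy until I2 writes@12]
I6: IS=19 RO=20 EX=21 WR=22  [WAW R6: wait I4 write@18]
I7: IS=20 RO=21 EX=23 WR=24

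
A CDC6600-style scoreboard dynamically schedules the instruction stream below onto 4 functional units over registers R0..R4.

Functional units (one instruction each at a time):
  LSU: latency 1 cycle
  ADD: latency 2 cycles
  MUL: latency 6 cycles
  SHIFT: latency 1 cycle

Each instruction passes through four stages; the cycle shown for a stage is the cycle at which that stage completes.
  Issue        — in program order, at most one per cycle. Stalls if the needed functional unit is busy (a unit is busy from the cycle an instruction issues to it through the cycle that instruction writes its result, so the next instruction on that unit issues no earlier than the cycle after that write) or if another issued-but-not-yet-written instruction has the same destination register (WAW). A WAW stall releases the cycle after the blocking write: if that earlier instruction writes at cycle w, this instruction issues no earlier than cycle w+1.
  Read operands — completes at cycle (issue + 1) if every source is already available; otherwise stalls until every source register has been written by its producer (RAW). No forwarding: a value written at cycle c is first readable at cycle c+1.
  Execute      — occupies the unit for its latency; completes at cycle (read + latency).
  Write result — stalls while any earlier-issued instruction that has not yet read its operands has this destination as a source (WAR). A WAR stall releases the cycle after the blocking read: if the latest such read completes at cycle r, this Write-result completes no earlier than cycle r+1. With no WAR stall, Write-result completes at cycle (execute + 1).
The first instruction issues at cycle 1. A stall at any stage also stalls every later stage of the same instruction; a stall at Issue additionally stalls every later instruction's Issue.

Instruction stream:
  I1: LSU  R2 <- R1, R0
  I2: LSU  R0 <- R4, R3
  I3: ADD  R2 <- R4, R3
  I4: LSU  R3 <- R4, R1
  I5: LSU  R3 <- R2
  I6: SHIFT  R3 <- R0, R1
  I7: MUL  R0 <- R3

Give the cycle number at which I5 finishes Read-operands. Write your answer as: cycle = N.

cycle = 14

[I1] 1/2/3/4
[I2] 5/6/7/8  (struct: LSU busy until I1 writes@4)
[I3] 6/7/9/10
[I4] 9/10/11/12  (struct: LSU busy until I2 writes@8)
[I5] 13/14/15/16  (struct: LSU busy until I4 writes@12)
[I6] 17/18/19/20  (WAW R3: wait I5 write@16)
[I7] 18/21/27/28  (RAW R3: wait I6 write@20)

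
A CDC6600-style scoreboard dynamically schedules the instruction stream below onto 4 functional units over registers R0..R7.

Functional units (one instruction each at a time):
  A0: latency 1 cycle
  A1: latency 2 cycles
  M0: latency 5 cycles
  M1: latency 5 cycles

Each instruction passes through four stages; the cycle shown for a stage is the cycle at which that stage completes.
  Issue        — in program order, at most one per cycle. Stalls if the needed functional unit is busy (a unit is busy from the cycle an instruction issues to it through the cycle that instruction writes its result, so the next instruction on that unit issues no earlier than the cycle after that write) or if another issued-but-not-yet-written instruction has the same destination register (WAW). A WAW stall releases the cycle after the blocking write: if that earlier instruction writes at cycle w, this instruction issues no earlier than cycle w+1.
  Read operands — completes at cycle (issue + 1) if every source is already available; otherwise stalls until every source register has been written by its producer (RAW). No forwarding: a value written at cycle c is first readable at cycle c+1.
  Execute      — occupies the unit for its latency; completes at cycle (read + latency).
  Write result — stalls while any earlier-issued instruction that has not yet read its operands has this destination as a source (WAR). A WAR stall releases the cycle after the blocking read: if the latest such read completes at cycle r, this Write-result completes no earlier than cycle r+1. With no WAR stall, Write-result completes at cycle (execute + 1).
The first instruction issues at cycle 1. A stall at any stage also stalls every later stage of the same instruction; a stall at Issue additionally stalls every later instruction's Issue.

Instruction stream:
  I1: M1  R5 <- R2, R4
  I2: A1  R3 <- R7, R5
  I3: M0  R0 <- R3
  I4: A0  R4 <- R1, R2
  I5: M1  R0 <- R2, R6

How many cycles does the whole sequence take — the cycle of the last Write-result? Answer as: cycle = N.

t=1  I1 issues→M1
t=2  I1 reads; I2 issues→A1
t=3  I3 issues→M0
t=4  I4 issues→A0
t=5  I4 reads
t=6  I4 exec-done
t=7  I1 exec-done; I4 writes R4
t=8  I1 writes R5
t=9  I2 reads
t=11  I2 exec-done
t=12  I2 writes R3
t=13  I3 reads
t=18  I3 exec-done
t=19  I3 writes R0
t=20  I5 issues→M1
t=21  I5 reads
t=26  I5 exec-done
t=27  I5 writes R0

cycle = 27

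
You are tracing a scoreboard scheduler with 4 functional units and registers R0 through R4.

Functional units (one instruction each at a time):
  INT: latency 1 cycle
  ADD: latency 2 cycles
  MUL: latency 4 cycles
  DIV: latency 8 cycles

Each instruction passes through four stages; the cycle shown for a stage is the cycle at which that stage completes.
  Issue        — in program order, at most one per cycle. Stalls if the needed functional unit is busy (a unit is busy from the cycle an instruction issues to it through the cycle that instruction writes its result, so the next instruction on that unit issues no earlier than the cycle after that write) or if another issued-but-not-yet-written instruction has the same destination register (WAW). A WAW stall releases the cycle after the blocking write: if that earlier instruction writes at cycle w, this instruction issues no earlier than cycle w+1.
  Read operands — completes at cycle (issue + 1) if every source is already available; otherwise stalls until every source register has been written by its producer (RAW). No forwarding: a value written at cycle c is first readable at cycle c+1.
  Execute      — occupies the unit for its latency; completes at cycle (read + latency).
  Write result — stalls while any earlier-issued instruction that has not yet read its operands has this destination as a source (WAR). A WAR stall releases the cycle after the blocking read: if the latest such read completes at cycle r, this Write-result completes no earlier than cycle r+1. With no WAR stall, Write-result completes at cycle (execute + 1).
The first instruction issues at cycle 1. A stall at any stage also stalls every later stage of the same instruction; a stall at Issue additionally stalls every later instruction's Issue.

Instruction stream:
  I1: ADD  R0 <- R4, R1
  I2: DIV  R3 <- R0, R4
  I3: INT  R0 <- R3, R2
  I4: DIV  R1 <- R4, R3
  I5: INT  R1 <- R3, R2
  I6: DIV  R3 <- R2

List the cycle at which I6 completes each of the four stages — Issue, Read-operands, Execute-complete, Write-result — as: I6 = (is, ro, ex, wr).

I6 = (28, 29, 37, 38)

I1 -> (1, 2, 4, 5)
I2 -> (2, 6, 14, 15)  // RAW R0: wait I1 write@5
I3 -> (6, 16, 17, 18)  // WAW R0: wait I1 write@5, RAW R3: wait I2 write@15
I4 -> (16, 17, 25, 26)  // struct: DIV busy until I2 writes@15
I5 -> (27, 28, 29, 30)  // WAW R1: wait I4 write@26
I6 -> (28, 29, 37, 38)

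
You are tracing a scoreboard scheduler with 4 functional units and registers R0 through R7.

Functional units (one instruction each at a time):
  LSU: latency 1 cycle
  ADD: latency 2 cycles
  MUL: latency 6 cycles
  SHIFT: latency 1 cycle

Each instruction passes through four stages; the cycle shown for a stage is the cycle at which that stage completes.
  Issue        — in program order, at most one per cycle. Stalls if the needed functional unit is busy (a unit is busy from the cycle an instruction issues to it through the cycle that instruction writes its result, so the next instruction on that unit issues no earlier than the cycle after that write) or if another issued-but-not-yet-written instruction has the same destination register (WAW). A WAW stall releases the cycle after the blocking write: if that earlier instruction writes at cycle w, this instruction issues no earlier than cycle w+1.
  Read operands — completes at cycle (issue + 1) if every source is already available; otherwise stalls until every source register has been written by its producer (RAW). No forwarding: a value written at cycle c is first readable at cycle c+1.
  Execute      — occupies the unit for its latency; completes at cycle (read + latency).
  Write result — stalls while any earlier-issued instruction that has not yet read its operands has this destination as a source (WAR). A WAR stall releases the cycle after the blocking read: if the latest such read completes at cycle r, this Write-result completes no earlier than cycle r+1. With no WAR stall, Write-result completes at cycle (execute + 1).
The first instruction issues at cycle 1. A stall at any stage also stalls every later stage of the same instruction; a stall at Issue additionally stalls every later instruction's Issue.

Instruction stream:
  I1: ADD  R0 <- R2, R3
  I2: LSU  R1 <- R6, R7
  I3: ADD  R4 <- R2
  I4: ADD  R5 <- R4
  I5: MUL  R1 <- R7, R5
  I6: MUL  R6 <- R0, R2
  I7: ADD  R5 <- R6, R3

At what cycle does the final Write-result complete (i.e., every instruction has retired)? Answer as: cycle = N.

I1: IS=1 RO=2 EX=4 WR=5
I2: IS=2 RO=3 EX=4 WR=5
I3: IS=6 RO=7 EX=9 WR=10  [struct: ADD busy until I1 writes@5]
I4: IS=11 RO=12 EX=14 WR=15  [struct: ADD busy until I3 writes@10]
I5: IS=12 RO=16 EX=22 WR=23  [RAW R5: wait I4 write@15]
I6: IS=24 RO=25 EX=31 WR=32  [struct: MUL busy until I5 writes@23]
I7: IS=25 RO=33 EX=35 WR=36  [RAW R6: wait I6 write@32]

cycle = 36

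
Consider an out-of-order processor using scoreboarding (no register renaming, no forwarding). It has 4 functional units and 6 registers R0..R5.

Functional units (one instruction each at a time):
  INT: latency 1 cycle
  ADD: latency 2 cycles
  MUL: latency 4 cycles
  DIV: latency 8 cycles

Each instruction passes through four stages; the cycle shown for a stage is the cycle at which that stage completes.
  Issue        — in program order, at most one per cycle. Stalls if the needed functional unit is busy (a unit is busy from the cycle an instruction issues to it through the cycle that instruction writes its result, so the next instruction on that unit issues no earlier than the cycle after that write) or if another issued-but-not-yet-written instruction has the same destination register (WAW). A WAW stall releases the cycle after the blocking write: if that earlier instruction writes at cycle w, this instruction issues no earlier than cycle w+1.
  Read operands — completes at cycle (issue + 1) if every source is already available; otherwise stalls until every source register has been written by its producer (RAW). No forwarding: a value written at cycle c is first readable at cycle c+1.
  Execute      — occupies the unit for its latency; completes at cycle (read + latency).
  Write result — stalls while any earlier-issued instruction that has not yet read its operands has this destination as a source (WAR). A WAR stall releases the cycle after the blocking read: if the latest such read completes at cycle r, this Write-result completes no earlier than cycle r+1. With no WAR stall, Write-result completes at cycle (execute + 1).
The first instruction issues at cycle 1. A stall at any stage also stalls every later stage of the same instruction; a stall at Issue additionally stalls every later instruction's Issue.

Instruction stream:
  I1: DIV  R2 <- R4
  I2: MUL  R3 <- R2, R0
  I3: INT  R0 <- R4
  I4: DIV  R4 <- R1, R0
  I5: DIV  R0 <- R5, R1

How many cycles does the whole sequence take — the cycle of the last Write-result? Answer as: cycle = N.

cycle = 34

c1: I1 issues→DIV
c2: I1 reads, I2 issues→MUL
c3: I3 issues→INT
c4: I3 reads
c5: I3 exec-done
c10: I1 exec-done
c11: I1 writes R2
c12: I2 reads, I4 issues→DIV
c13: I3 writes R0
c14: I4 reads
c16: I2 exec-done
c17: I2 writes R3
c22: I4 exec-done
c23: I4 writes R4
c24: I5 issues→DIV
c25: I5 reads
c33: I5 exec-done
c34: I5 writes R0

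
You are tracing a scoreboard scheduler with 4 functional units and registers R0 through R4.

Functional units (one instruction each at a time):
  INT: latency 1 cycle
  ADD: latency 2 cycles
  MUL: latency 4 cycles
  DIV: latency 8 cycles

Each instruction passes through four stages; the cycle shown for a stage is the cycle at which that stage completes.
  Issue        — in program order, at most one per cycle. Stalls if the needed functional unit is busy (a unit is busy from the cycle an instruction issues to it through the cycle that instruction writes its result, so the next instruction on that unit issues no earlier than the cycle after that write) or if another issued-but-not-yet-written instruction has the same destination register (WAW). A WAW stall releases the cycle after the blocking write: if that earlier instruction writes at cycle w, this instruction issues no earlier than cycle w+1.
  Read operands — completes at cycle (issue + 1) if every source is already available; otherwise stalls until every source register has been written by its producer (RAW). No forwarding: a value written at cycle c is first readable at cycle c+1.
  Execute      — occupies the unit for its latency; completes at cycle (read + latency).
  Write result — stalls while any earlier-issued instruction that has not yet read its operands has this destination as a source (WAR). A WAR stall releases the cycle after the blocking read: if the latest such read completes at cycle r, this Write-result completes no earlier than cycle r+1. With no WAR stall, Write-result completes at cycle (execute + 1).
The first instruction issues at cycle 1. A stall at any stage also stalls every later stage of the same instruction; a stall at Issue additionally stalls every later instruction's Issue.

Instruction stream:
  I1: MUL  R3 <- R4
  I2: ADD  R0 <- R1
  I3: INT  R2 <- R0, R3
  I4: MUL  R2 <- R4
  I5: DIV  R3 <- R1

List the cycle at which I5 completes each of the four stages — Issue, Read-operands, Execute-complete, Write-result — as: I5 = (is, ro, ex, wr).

cycle 1: issue I1 (MUL)
cycle 2: I1 read-ops · issue I2 (ADD)
cycle 3: I2 read-ops · issue I3 (INT)
cycle 5: I2 finished on ADD
cycle 6: I1 finished on MUL · I2→R0
cycle 7: I1→R3
cycle 8: I3 read-ops
cycle 9: I3 finished on INT
cycle 10: I3→R2
cycle 11: issue I4 (MUL)
cycle 12: I4 read-ops · issue I5 (DIV)
cycle 13: I5 read-ops
cycle 16: I4 finished on MUL
cycle 17: I4→R2
cycle 21: I5 finished on DIV
cycle 22: I5→R3

I5 = (12, 13, 21, 22)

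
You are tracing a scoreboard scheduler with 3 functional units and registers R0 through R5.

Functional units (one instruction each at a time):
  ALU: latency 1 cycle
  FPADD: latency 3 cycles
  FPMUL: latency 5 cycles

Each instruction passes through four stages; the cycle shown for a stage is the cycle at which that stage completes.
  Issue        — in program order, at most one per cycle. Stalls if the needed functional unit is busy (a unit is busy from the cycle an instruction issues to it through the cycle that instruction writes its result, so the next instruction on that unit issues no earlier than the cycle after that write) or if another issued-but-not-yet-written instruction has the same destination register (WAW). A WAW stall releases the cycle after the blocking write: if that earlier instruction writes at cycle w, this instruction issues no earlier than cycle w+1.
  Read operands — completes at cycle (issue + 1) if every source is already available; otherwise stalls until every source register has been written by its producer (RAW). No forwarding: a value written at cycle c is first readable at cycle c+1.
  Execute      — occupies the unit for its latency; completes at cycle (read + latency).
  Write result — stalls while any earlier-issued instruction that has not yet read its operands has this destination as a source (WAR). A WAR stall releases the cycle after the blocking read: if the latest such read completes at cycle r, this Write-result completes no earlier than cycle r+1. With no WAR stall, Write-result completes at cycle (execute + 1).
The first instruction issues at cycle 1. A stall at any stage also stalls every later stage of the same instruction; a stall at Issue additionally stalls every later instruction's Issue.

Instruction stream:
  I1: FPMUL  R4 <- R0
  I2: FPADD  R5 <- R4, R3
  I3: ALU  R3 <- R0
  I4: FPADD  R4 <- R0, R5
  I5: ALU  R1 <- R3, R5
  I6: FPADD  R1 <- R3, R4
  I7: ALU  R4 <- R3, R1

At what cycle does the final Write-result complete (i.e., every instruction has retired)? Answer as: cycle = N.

[1] I1→FPMUL
[2] I1 RO, I2→FPADD
[3] I3→ALU
[4] I3 RO
[5] I3 EX
[7] I1 EX
[8] I1 WR R4
[9] I2 RO
[10] I3 WR R3
[12] I2 EX
[13] I2 WR R5
[14] I4→FPADD
[15] I4 RO, I5→ALU
[16] I5 RO
[17] I5 EX
[18] I4 EX, I5 WR R1
[19] I4 WR R4
[20] I6→FPADD
[21] I6 RO, I7→ALU
[24] I6 EX
[25] I6 WR R1
[26] I7 RO
[27] I7 EX
[28] I7 WR R4

cycle = 28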